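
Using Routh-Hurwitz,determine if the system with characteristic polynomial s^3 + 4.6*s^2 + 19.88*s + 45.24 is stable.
Routh array:
s^3: [1, 19.88]; s^2: [4.6, 45.24]; s^1: [10.0452]; s^0: [45.24]
First column: [1, 4.6, 10.0452, 45.24]. Sign changes = 0.
Yes, stable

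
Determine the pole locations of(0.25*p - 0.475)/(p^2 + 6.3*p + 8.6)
Set denominator = 0: p^2 + 6.3*p + 8.6 = (p + 2)(p + 4.3) = 0 → Poles: -2, -4.3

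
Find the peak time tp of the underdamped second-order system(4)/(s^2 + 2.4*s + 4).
Standard form: ωn²/(s²+2ζωn·s+ωn²) → ωn = 2, ζ = 0.6.
ωd = ωn·√(1-ζ²) = 2·√(1-0.6²) = 1.6.
tp = π/ωd = π/1.6 = 1.963 s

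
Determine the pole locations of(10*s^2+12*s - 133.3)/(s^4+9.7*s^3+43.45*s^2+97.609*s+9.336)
Set denominator = 0: s^4 + 9.7*s^3 + 43.45*s^2 + 97.609*s + 9.336 = (s + 4.8)(s + 0.1)(s^2 + 4.8*s + 19.45) = 0 → Poles: -0.1, -2.4 + 3.7j, -2.4 - 3.7j, -4.8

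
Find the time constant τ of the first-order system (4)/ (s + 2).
First-order system: τ = -1/pole. Pole = -2. τ = -1/(-2) = 0.5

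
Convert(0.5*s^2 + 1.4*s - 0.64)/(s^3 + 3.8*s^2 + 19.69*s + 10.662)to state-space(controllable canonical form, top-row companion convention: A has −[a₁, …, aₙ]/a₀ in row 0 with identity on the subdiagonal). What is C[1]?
Reachable canonical form: C = numerator coefficients (right-aligned, zero-padded to length n).
num = 0.5*s^2 + 1.4*s - 0.64, C = [[0.5, 1.4, -0.64]].
C[1] = 1.4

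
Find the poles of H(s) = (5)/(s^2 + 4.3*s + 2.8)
Set denominator = 0: s^2 + 4.3*s + 2.8 = (s + 3.5)(s + 0.8) = 0 → Poles: -0.8, -3.5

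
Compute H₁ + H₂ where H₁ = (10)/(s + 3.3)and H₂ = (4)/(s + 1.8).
Parallel: H = H₁ + H₂ = (n₁·d₂ + n₂·d₁)/(d₁·d₂).
n₁·d₂ = 10*s + 18. n₂·d₁ = 4*s + 13.2. Sum = 14*s + 31.2. d₁·d₂ = s^2 + 5.1*s + 5.94.
H(s) = (14*s + 31.2)/(s^2 + 5.1*s + 5.94)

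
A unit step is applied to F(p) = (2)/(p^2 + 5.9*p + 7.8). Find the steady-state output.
FVT: lim_{t→∞} y(t) = lim_{p→0} p*Y(p) where Y(p) = F(p)/p.
= lim_{p→0} F(p) = F(0) = num(0)/den(0) = 2/7.8 = 0.2564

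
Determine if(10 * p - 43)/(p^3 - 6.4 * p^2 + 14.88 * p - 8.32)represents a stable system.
Denominator: p^3 - 6.4*p^2 + 14.88*p - 8.32 = (p - 0.8)(p^2 - 5.6*p + 10.4). Poles: 0.8, 2.8 + 1.6j, 2.8 - 1.6j. All Re(p)<0: No (unstable)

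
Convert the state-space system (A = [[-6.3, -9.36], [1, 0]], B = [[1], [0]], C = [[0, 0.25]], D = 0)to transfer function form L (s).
L(s) = C(sI - A)⁻¹B + D.
Characteristic polynomial det(sI - A) = s^2 + 6.3*s + 9.36.
Numerator from C·adj(sI-A)·B + D·det(sI-A) = 0.25.
L(s) = (0.25)/(s^2 + 6.3*s + 9.36)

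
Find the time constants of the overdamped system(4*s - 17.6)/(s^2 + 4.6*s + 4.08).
Overdamped: real poles at -1.2, -3.4. τ = -1/pole → τ₁ = 0.8333, τ₂ = 0.2941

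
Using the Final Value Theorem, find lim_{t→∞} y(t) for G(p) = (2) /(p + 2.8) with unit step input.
FVT: lim_{t→∞} y(t) = lim_{p→0} p*Y(p) where Y(p) = G(p)/p.
= lim_{p→0} G(p) = G(0) = num(0)/den(0) = 2/2.8 = 0.7143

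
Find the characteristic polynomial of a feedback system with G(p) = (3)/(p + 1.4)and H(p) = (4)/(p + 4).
Characteristic poly = G_den * H_den + G_num * H_num = (p^2 + 5.4*p + 5.6) + (12) = p^2 + 5.4*p + 17.6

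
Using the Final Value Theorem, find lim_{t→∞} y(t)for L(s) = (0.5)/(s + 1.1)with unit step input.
FVT: lim_{t→∞} y(t) = lim_{s→0} s*Y(s) where Y(s) = L(s)/s.
= lim_{s→0} L(s) = L(0) = num(0)/den(0) = 0.5/1.1 = 0.4545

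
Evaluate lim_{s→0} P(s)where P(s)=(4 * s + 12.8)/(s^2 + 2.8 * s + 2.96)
DC gain = P(0) = num(0)/den(0) = 12.8/2.96 = 4.324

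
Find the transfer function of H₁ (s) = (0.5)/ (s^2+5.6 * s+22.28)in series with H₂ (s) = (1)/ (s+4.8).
Series: H = H₁ · H₂ = (n₁·n₂)/(d₁·d₂).
Num: n₁·n₂ = 0.5. Den: d₁·d₂ = s^3 + 10.4*s^2 + 49.16*s + 106.944.
H(s) = (0.5)/(s^3 + 10.4*s^2 + 49.16*s + 106.944)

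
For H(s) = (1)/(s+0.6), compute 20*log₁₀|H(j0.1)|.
Substitute s = j*0.1: H(j0.1) = 1.62162 - 0.27027j.
|H(j0.1)| = sqrt(Re² + Im²) = 1.644.
20*log₁₀(1.644) = 4.32 dB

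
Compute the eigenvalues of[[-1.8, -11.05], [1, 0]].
Eigenvalues solve det(λI - A) = 0.
Characteristic polynomial: λ^2 + 1.8*λ + 11.05 = 0.
Roots: -0.9 + 3.2j, -0.9 - 3.2j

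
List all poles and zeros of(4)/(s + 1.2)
Set denominator = 0: s + 1.2 = 0 → Poles: -1.2
Numerator is a nonzero constant (4) → Zeros: none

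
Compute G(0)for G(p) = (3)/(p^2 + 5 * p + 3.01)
DC gain = G(0) = num(0)/den(0) = 3/3.01 = 0.9967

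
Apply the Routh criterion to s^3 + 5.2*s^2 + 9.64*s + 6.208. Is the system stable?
Routh array:
s^3: [1, 9.64]; s^2: [5.2, 6.208]; s^1: [8.44615]; s^0: [6.208]
First column: [1, 5.2, 8.44615, 6.208]. Sign changes = 0.
Yes, stable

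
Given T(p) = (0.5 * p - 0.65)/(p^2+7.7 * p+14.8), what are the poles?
Set denominator = 0: p^2 + 7.7*p + 14.8 = (p + 3.7)(p + 4) = 0 → Poles: -3.7, -4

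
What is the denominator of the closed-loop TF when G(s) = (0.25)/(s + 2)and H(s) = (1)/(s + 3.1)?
Characteristic poly = G_den * H_den + G_num * H_num = (s^2 + 5.1*s + 6.2) + (0.25) = s^2 + 5.1*s + 6.45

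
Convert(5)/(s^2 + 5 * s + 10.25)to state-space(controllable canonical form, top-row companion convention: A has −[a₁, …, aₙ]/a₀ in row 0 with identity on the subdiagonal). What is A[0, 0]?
Reachable canonical form for den = s^2 + 5*s + 10.25: top row of A = -[a₁,a₂,...,aₙ]/a₀, ones on the subdiagonal, zeros elsewhere.
A = [[-5, -10.25], [1, 0]].
A[0,0] = -5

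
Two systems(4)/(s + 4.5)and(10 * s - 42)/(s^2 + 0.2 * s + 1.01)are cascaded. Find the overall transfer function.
Series: H = H₁ · H₂ = (n₁·n₂)/(d₁·d₂).
Num: n₁·n₂ = 40*s - 168. Den: d₁·d₂ = s^3 + 4.7*s^2 + 1.91*s + 4.545.
H(s) = (40*s - 168)/(s^3 + 4.7*s^2 + 1.91*s + 4.545)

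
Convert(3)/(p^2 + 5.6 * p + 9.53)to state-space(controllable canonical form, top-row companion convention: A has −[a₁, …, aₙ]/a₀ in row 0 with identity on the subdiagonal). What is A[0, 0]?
Reachable canonical form for den = p^2 + 5.6*p + 9.53: top row of A = -[a₁,a₂,...,aₙ]/a₀, ones on the subdiagonal, zeros elsewhere.
A = [[-5.6, -9.53], [1, 0]].
A[0,0] = -5.6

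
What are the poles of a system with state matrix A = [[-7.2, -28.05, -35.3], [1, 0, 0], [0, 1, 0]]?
Eigenvalues solve det(λI - A) = 0.
Characteristic polynomial: λ^3 + 7.2*λ^2 + 28.05*λ + 35.3 = 0.
Factor: (λ + 2)(λ^2 + 5.2*λ + 17.65) = 0.
Roots: -2, -2.6 + 3.3j, -2.6 - 3.3j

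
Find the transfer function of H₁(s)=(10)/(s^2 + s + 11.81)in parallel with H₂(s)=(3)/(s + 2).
Parallel: H = H₁ + H₂ = (n₁·d₂ + n₂·d₁)/(d₁·d₂).
n₁·d₂ = 10*s + 20. n₂·d₁ = 3*s^2 + 3*s + 35.43. Sum = 3*s^2 + 13*s + 55.43. d₁·d₂ = s^3 + 3*s^2 + 13.81*s + 23.62.
H(s) = (3*s^2 + 13*s + 55.43)/(s^3 + 3*s^2 + 13.81*s + 23.62)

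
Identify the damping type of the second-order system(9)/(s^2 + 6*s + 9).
Standard form: ωn²/(s²+2ζωn·s+ωn²) gives ωn=3, ζ=1.
Critically damped (ζ = 1)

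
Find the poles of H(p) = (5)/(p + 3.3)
Set denominator = 0: p + 3.3 = 0 → Poles: -3.3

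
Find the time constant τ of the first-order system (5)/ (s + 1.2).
First-order system: τ = -1/pole. Pole = -1.2. τ = -1/(-1.2) = 0.8333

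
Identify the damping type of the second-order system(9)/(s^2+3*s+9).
Standard form: ωn²/(s²+2ζωn·s+ωn²) gives ωn=3, ζ=0.5.
Underdamped (ζ = 0.5 < 1)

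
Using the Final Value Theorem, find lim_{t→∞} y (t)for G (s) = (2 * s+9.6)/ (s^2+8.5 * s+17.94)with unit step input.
FVT: lim_{t→∞} y(t) = lim_{s→0} s*Y(s) where Y(s) = G(s)/s.
= lim_{s→0} G(s) = G(0) = num(0)/den(0) = 9.6/17.94 = 0.5351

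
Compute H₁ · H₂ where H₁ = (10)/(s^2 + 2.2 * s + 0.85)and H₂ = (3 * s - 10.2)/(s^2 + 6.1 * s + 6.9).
Series: H = H₁ · H₂ = (n₁·n₂)/(d₁·d₂).
Num: n₁·n₂ = 30*s - 102. Den: d₁·d₂ = s^4 + 8.3*s^3 + 21.17*s^2 + 20.365*s + 5.865.
H(s) = (30*s - 102)/(s^4 + 8.3*s^3 + 21.17*s^2 + 20.365*s + 5.865)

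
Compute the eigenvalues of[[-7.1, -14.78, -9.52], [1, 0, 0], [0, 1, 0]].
Eigenvalues solve det(λI - A) = 0.
Characteristic polynomial: λ^3 + 7.1*λ^2 + 14.78*λ + 9.52 = 0.
Factor: (λ + 4)(λ + 1.4)(λ + 1.7) = 0.
Roots: -1.4, -1.7, -4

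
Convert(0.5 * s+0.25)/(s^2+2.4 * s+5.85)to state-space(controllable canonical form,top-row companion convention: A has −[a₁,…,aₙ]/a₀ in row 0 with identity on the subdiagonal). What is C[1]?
Reachable canonical form: C = numerator coefficients (right-aligned, zero-padded to length n).
num = 0.5*s + 0.25, C = [[0.5, 0.25]].
C[1] = 0.25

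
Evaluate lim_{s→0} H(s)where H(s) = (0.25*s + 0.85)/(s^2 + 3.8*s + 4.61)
DC gain = H(0) = num(0)/den(0) = 0.85/4.61 = 0.1844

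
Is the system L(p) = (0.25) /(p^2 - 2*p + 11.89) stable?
Denominator: p^2 - 2*p + 11.89. Poles: 1 + 3.3j, 1 - 3.3j. All Re(p)<0: No (unstable)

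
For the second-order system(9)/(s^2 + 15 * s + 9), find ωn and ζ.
Standard form: ωn²/(s²+2ζωn·s+ωn²).
const=9=ωn² → ωn=3, s coeff=15=2ζωn → ζ=2.5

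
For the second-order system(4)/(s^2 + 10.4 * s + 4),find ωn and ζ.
Standard form: ωn²/(s²+2ζωn·s+ωn²).
const=4=ωn² → ωn=2, s coeff=10.4=2ζωn → ζ=2.6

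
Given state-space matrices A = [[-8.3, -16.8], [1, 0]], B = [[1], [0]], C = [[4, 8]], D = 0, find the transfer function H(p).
H(p) = C(pI - A)⁻¹B + D.
Characteristic polynomial det(pI - A) = p^2 + 8.3*p + 16.8.
Numerator from C·adj(pI-A)·B + D·det(pI-A) = 4*p + 8.
H(p) = (4*p + 8)/(p^2 + 8.3*p + 16.8)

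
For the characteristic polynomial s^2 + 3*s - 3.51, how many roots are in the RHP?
s^2 + 3*s - 3.51 = (s - 0.9)(s + 3.9). Poles: -3.9, 0.9. RHP poles (Re>0): 1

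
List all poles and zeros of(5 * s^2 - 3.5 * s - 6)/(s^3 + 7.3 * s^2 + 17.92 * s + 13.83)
Set denominator = 0: s^3 + 7.3*s^2 + 17.92*s + 13.83 = (s + 1.5)(s^2 + 5.8*s + 9.22) = 0 → Poles: -1.5, -2.9 + 0.9j, -2.9 - 0.9j
Set numerator = 0: 5*s^2 - 3.5*s - 6 = 5*(s + 0.8)(s - 1.5) = 0 → Zeros: -0.8, 1.5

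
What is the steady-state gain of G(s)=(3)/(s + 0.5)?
DC gain = G(0) = num(0)/den(0) = 3/0.5 = 6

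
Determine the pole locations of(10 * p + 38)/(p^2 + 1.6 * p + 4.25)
Set denominator = 0: p^2 + 1.6*p + 4.25 = 0 → Poles: -0.8 + 1.9j, -0.8 - 1.9j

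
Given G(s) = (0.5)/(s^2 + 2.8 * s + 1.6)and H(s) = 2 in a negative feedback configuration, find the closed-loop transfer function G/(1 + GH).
Closed-loop T = G/(1+GH).
Numerator: G_num * H_den = 0.5.
Denominator: G_den * H_den + G_num * H_num = (s^2 + 2.8*s + 1.6) + (1) = s^2 + 2.8*s + 2.6.
T(s) = (0.5)/(s^2 + 2.8*s + 2.6)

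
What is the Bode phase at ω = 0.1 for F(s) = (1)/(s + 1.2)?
Substitute s = j*0.1: F(j0.1) = 0.827586 - 0.0689655j.
∠F(j0.1) = atan2(Im, Re) = atan2(-0.0689655, 0.827586) = -4.76°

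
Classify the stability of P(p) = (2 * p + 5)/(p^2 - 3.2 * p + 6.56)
Denominator: p^2 - 3.2*p + 6.56. Poles: 1.6 + 2j, 1.6 - 2j. Unstable (2 pole(s) in RHP)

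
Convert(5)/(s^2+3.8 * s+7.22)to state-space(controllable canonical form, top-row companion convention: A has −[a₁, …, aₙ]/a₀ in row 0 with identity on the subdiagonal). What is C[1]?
Reachable canonical form: C = numerator coefficients (right-aligned, zero-padded to length n).
num = 5, C = [[0, 5]].
C[1] = 5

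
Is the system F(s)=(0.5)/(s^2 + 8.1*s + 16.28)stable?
Denominator: s^2 + 8.1*s + 16.28 = (s + 3.7)(s + 4.4). Poles: -3.7, -4.4. All Re(p)<0: Yes (stable)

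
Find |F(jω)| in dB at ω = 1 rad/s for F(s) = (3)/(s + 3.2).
Substitute s = j*1: F(j1) = 0.854093 - 0.266904j.
|F(j1)| = sqrt(Re² + Im²) = 0.8948.
20*log₁₀(0.8948) = -0.97 dB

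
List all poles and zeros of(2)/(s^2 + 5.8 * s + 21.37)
Set denominator = 0: s^2 + 5.8*s + 21.37 = 0 → Poles: -2.9 + 3.6j, -2.9 - 3.6j
Numerator is a nonzero constant (2) → Zeros: none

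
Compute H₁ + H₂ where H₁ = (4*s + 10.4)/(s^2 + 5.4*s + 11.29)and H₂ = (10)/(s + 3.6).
Parallel: H = H₁ + H₂ = (n₁·d₂ + n₂·d₁)/(d₁·d₂).
n₁·d₂ = 4*s^2 + 24.8*s + 37.44. n₂·d₁ = 10*s^2 + 54*s + 112.9. Sum = 14*s^2 + 78.8*s + 150.34. d₁·d₂ = s^3 + 9*s^2 + 30.73*s + 40.644.
H(s) = (14*s^2 + 78.8*s + 150.34)/(s^3 + 9*s^2 + 30.73*s + 40.644)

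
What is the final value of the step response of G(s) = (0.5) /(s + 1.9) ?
FVT: lim_{t→∞} y(t) = lim_{s→0} s*Y(s) where Y(s) = G(s)/s.
= lim_{s→0} G(s) = G(0) = num(0)/den(0) = 0.5/1.9 = 0.2632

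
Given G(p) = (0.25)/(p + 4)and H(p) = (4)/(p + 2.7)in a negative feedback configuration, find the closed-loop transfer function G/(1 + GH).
Closed-loop T = G/(1+GH).
Numerator: G_num * H_den = 0.25*p + 0.675.
Denominator: G_den * H_den + G_num * H_num = (p^2 + 6.7*p + 10.8) + (1) = p^2 + 6.7*p + 11.8.
T(p) = (0.25*p + 0.675)/(p^2 + 6.7*p + 11.8)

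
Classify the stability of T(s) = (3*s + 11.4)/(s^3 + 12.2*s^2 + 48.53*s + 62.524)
Denominator: s^3 + 12.2*s^2 + 48.53*s + 62.524 = (s + 4.4)(s + 4.9)(s + 2.9). Poles: -2.9, -4.4, -4.9. Stable (all poles in LHP)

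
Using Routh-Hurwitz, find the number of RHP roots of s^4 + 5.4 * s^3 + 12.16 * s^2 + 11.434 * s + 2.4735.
Routh array:
s^4: [1, 12.16, 2.4735]; s^3: [5.4, 11.434]; s^2: [10.0426, 2.4735]; s^1: [10.104]; s^0: [2.4735]
First column: [1, 5.4, 10.0426, 10.104, 2.4735]. Sign changes = RHP roots = 0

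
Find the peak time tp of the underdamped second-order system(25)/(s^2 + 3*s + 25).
Standard form: ωn²/(s²+2ζωn·s+ωn²) → ωn = 5, ζ = 0.3.
ωd = ωn·√(1-ζ²) = 5·√(1-0.3²) = 4.77.
tp = π/ωd = π/4.77 = 0.6587 s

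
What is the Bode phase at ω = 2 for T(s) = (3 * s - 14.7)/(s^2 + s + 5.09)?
Substitute s = j*2: T(j2) = -0.775428 + 6.92739j.
∠T(j2) = atan2(Im, Re) = atan2(6.92739, -0.775428) = 96.39°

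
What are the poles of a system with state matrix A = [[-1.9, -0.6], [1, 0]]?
Eigenvalues solve det(λI - A) = 0.
Characteristic polynomial: λ^2 + 1.9*λ + 0.6 = 0.
Factor: (λ + 0.4)(λ + 1.5) = 0.
Roots: -0.4, -1.5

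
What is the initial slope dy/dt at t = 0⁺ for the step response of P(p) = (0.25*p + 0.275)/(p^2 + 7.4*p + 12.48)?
IVT: y'(0⁺) = lim_{p→∞} p²·Y(p) = lim_{p→∞} p·P(p).
deg(num) = 1, deg(den) = 2, relative degree = 1, so p·P(p) → (leading num)/(leading den) = 0.25/1 = 0.25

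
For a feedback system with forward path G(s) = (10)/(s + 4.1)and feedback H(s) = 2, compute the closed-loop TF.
Closed-loop T = G/(1+GH).
Numerator: G_num * H_den = 10.
Denominator: G_den * H_den + G_num * H_num = (s + 4.1) + (20) = s + 24.1.
T(s) = (10)/(s + 24.1)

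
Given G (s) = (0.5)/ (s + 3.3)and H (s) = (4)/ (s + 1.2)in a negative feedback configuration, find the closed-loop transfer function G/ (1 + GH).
Closed-loop T = G/(1+GH).
Numerator: G_num * H_den = 0.5*s + 0.6.
Denominator: G_den * H_den + G_num * H_num = (s^2 + 4.5*s + 3.96) + (2) = s^2 + 4.5*s + 5.96.
T(s) = (0.5*s + 0.6)/(s^2 + 4.5*s + 5.96)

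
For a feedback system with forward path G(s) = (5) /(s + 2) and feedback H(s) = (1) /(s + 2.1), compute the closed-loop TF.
Closed-loop T = G/(1+GH).
Numerator: G_num * H_den = 5*s + 10.5.
Denominator: G_den * H_den + G_num * H_num = (s^2 + 4.1*s + 4.2) + (5) = s^2 + 4.1*s + 9.2.
T(s) = (5*s + 10.5)/(s^2 + 4.1*s + 9.2)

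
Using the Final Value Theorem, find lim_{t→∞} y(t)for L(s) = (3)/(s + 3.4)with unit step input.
FVT: lim_{t→∞} y(t) = lim_{s→0} s*Y(s) where Y(s) = L(s)/s.
= lim_{s→0} L(s) = L(0) = num(0)/den(0) = 3/3.4 = 0.8824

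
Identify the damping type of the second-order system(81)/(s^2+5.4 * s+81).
Standard form: ωn²/(s²+2ζωn·s+ωn²) gives ωn=9, ζ=0.3.
Underdamped (ζ = 0.3 < 1)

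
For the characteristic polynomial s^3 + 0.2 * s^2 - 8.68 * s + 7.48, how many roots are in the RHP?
s^3 + 0.2*s^2 - 8.68*s + 7.48 = (s - 1)(s - 2.2)(s + 3.4). Poles: -3.4, 1, 2.2. RHP poles (Re>0): 2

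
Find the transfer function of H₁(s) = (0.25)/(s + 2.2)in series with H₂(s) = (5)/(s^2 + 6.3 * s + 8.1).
Series: H = H₁ · H₂ = (n₁·n₂)/(d₁·d₂).
Num: n₁·n₂ = 1.25. Den: d₁·d₂ = s^3 + 8.5*s^2 + 21.96*s + 17.82.
H(s) = (1.25)/(s^3 + 8.5*s^2 + 21.96*s + 17.82)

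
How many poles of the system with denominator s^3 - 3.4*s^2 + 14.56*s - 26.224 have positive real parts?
s^3 - 3.4*s^2 + 14.56*s - 26.224 = (s - 2.2)(s^2 - 1.2*s + 11.92). Poles: 0.6 + 3.4j, 0.6 - 3.4j, 2.2. RHP poles (Re>0): 3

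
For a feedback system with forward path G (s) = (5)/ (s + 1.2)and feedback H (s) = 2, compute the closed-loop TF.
Closed-loop T = G/(1+GH).
Numerator: G_num * H_den = 5.
Denominator: G_den * H_den + G_num * H_num = (s + 1.2) + (10) = s + 11.2.
T(s) = (5)/(s + 11.2)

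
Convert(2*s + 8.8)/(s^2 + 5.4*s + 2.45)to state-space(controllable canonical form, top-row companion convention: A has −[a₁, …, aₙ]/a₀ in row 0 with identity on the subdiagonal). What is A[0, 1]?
Reachable canonical form for den = s^2 + 5.4*s + 2.45: top row of A = -[a₁,a₂,...,aₙ]/a₀, ones on the subdiagonal, zeros elsewhere.
A = [[-5.4, -2.45], [1, 0]].
A[0,1] = -2.45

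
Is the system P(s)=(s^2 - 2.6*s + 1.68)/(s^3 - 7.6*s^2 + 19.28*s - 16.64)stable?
Denominator: s^3 - 7.6*s^2 + 19.28*s - 16.64 = (s - 3.2)(s^2 - 4.4*s + 5.2). Poles: 2.2 + 0.6j, 2.2 - 0.6j, 3.2. All Re(p)<0: No (unstable)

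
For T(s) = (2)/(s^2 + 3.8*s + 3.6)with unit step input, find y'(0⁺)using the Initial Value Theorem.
IVT: y'(0⁺) = lim_{s→∞} s²·Y(s) = lim_{s→∞} s·T(s).
deg(num) = 0, deg(den) = 2, relative degree = 2 ≥ 2, so s·T(s) → 0. Initial slope = 0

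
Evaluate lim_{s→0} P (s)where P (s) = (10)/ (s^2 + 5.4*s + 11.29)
DC gain = P(0) = num(0)/den(0) = 10/11.29 = 0.8857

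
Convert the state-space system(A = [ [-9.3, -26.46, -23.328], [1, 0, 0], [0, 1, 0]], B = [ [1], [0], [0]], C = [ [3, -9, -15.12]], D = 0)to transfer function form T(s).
T(s) = C(sI - A)⁻¹B + D.
Characteristic polynomial det(sI - A) = s^3 + 9.3*s^2 + 26.46*s + 23.328.
Numerator from C·adj(sI-A)·B + D·det(sI-A) = 3*s^2 - 9*s - 15.12.
T(s) = (3*s^2 - 9*s - 15.12)/(s^3 + 9.3*s^2 + 26.46*s + 23.328)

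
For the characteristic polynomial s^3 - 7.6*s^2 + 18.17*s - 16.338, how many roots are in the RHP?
s^3 - 7.6*s^2 + 18.17*s - 16.338 = (s - 4.2)(s^2 - 3.4*s + 3.89). Poles: 1.7 + 1j, 1.7 - 1j, 4.2. RHP poles (Re>0): 3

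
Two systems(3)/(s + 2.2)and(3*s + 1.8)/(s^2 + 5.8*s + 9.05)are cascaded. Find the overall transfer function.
Series: H = H₁ · H₂ = (n₁·n₂)/(d₁·d₂).
Num: n₁·n₂ = 9*s + 5.4. Den: d₁·d₂ = s^3 + 8*s^2 + 21.81*s + 19.91.
H(s) = (9*s + 5.4)/(s^3 + 8*s^2 + 21.81*s + 19.91)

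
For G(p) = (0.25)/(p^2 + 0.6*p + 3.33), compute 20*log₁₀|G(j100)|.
Substitute p = j*100: G(j100) = -2.50074e-05 - 1.50095e-07j.
|G(j100)| = sqrt(Re² + Im²) = 2.501e-05.
20*log₁₀(2.501e-05) = -92.04 dB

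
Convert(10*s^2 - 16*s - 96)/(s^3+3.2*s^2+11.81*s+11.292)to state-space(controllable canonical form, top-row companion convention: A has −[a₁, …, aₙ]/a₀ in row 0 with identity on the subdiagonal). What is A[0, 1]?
Reachable canonical form for den = s^3 + 3.2*s^2 + 11.81*s + 11.292: top row of A = -[a₁,a₂,...,aₙ]/a₀, ones on the subdiagonal, zeros elsewhere.
A = [[-3.2, -11.81, -11.292], [1, 0, 0], [0, 1, 0]].
A[0,1] = -11.81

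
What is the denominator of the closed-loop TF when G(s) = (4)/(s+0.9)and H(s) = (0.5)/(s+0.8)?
Characteristic poly = G_den * H_den + G_num * H_num = (s^2 + 1.7*s + 0.72) + (2) = s^2 + 1.7*s + 2.72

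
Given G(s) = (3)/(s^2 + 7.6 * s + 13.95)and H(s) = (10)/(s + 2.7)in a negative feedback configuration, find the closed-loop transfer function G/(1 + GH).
Closed-loop T = G/(1+GH).
Numerator: G_num * H_den = 3*s + 8.1.
Denominator: G_den * H_den + G_num * H_num = (s^3 + 10.3*s^2 + 34.47*s + 37.665) + (30) = s^3 + 10.3*s^2 + 34.47*s + 67.665.
T(s) = (3*s + 8.1)/(s^3 + 10.3*s^2 + 34.47*s + 67.665)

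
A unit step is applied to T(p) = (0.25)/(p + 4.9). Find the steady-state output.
FVT: lim_{t→∞} y(t) = lim_{p→0} p*Y(p) where Y(p) = T(p)/p.
= lim_{p→0} T(p) = T(0) = num(0)/den(0) = 0.25/4.9 = 0.05102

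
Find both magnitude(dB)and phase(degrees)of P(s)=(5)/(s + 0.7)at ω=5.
Substitute s = j*5: P(j5) = 0.137309 - 0.980777j.
|P| = 20*log₁₀(sqrt(Re²+Im²)) = -0.08 dB.
∠P = atan2(Im, Re) = -82.03°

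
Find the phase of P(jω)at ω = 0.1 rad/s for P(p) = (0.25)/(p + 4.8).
Substitute p = j*0.1: P(j0.1) = 0.0520607 - 0.0010846j.
∠P(j0.1) = atan2(Im, Re) = atan2(-0.0010846, 0.0520607) = -1.19°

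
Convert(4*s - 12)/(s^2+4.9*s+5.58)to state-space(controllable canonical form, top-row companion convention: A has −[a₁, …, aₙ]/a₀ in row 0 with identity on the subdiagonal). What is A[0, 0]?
Reachable canonical form for den = s^2 + 4.9*s + 5.58: top row of A = -[a₁,a₂,...,aₙ]/a₀, ones on the subdiagonal, zeros elsewhere.
A = [[-4.9, -5.58], [1, 0]].
A[0,0] = -4.9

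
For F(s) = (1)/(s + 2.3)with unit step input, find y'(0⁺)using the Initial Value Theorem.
IVT: y'(0⁺) = lim_{s→∞} s²·Y(s) = lim_{s→∞} s·F(s).
deg(num) = 0, deg(den) = 1, relative degree = 1, so s·F(s) → (leading num)/(leading den) = 1/1 = 1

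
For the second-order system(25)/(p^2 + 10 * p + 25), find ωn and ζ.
Standard form: ωn²/(p²+2ζωn·p+ωn²).
const=25=ωn² → ωn=5, p coeff=10=2ζωn → ζ=1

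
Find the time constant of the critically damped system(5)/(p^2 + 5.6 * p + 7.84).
Critically damped (ζ = 1): repeated real pole at -2.8, -2.8. τ = -1/pole = 0.3571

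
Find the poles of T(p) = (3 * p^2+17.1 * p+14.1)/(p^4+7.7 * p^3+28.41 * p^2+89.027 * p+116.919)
Set denominator = 0: p^4 + 7.7*p^3 + 28.41*p^2 + 89.027*p + 116.919 = (p + 2.2)(p + 4.5)(p^2 + p + 11.81) = 0 → Poles: -0.5 + 3.4j, -0.5 - 3.4j, -2.2, -4.5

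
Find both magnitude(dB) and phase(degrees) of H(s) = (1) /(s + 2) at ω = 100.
Substitute s = j*100: H(j100) = 0.00019992 - 0.009996j.
|H| = 20*log₁₀(sqrt(Re²+Im²)) = -40.00 dB.
∠H = atan2(Im, Re) = -88.85°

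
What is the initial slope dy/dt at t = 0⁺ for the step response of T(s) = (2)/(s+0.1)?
IVT: y'(0⁺) = lim_{s→∞} s²·Y(s) = lim_{s→∞} s·T(s).
deg(num) = 0, deg(den) = 1, relative degree = 1, so s·T(s) → (leading num)/(leading den) = 2/1 = 2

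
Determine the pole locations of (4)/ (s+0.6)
Set denominator = 0: s + 0.6 = 0 → Poles: -0.6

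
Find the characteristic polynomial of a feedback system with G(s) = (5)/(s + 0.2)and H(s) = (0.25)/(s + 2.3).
Characteristic poly = G_den * H_den + G_num * H_num = (s^2 + 2.5*s + 0.46) + (1.25) = s^2 + 2.5*s + 1.71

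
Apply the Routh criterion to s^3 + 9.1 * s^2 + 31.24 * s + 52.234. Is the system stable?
Routh array:
s^3: [1, 31.24]; s^2: [9.1, 52.234]; s^1: [25.5]; s^0: [52.234]
First column: [1, 9.1, 25.5, 52.234]. Sign changes = 0.
Yes, stable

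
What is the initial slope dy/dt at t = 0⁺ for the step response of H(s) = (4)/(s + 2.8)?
IVT: y'(0⁺) = lim_{s→∞} s²·Y(s) = lim_{s→∞} s·H(s).
deg(num) = 0, deg(den) = 1, relative degree = 1, so s·H(s) → (leading num)/(leading den) = 4/1 = 4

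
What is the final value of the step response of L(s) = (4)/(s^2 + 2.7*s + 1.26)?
FVT: lim_{t→∞} y(t) = lim_{s→0} s*Y(s) where Y(s) = L(s)/s.
= lim_{s→0} L(s) = L(0) = num(0)/den(0) = 4/1.26 = 3.175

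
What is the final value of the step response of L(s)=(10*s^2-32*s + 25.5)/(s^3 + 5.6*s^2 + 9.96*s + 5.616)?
FVT: lim_{t→∞} y(t) = lim_{s→0} s*Y(s) where Y(s) = L(s)/s.
= lim_{s→0} L(s) = L(0) = num(0)/den(0) = 25.5/5.616 = 4.541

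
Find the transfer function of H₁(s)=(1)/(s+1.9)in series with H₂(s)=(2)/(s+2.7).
Series: H = H₁ · H₂ = (n₁·n₂)/(d₁·d₂).
Num: n₁·n₂ = 2. Den: d₁·d₂ = s^2 + 4.6*s + 5.13.
H(s) = (2)/(s^2 + 4.6*s + 5.13)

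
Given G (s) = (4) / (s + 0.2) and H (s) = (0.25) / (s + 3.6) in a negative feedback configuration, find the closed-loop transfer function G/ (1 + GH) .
Closed-loop T = G/(1+GH).
Numerator: G_num * H_den = 4*s + 14.4.
Denominator: G_den * H_den + G_num * H_num = (s^2 + 3.8*s + 0.72) + (1) = s^2 + 3.8*s + 1.72.
T(s) = (4*s + 14.4)/(s^2 + 3.8*s + 1.72)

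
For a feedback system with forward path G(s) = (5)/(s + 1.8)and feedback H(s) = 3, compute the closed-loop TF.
Closed-loop T = G/(1+GH).
Numerator: G_num * H_den = 5.
Denominator: G_den * H_den + G_num * H_num = (s + 1.8) + (15) = s + 16.8.
T(s) = (5)/(s + 16.8)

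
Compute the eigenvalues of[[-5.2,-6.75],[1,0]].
Eigenvalues solve det(λI - A) = 0.
Characteristic polynomial: λ^2 + 5.2*λ + 6.75 = 0.
Factor: (λ + 2.5)(λ + 2.7) = 0.
Roots: -2.5, -2.7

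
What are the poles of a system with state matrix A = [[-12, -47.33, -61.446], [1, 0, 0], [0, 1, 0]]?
Eigenvalues solve det(λI - A) = 0.
Characteristic polynomial: λ^3 + 12*λ^2 + 47.33*λ + 61.446 = 0.
Factor: (λ + 3.8)(λ + 4.9)(λ + 3.3) = 0.
Roots: -3.3, -3.8, -4.9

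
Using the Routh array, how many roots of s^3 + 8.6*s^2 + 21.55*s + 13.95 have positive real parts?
Routh array:
s^3: [1, 21.55]; s^2: [8.6, 13.95]; s^1: [19.9279]; s^0: [13.95]
First column: [1, 8.6, 19.9279, 13.95]. Sign changes = RHP roots = 0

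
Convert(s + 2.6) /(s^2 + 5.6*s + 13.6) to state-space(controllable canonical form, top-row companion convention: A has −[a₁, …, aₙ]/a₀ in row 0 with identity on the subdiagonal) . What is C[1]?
Reachable canonical form: C = numerator coefficients (right-aligned, zero-padded to length n).
num = s + 2.6, C = [[1, 2.6]].
C[1] = 2.6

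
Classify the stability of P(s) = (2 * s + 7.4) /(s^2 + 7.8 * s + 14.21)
Denominator: s^2 + 7.8*s + 14.21 = (s + 2.9)(s + 4.9). Poles: -2.9, -4.9. Stable (all poles in LHP)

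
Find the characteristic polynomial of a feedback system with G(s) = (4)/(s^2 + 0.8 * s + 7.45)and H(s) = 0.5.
Characteristic poly = G_den * H_den + G_num * H_num = (s^2 + 0.8*s + 7.45) + (2) = s^2 + 0.8*s + 9.45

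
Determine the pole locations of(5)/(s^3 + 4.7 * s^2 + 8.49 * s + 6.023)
Set denominator = 0: s^3 + 4.7*s^2 + 8.49*s + 6.023 = (s + 1.9)(s^2 + 2.8*s + 3.17) = 0 → Poles: -1.4 + 1.1j, -1.4 - 1.1j, -1.9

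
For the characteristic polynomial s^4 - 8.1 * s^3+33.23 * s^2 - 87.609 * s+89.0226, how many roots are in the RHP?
s^4 - 8.1*s^3 + 33.23*s^2 - 87.609*s + 89.0226 = (s - 1.9)(s - 3.8)(s^2 - 2.4*s + 12.33). Poles: 1.2 + 3.3j, 1.2 - 3.3j, 1.9, 3.8. RHP poles (Re>0): 4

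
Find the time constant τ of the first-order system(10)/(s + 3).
First-order system: τ = -1/pole. Pole = -3. τ = -1/(-3) = 0.3333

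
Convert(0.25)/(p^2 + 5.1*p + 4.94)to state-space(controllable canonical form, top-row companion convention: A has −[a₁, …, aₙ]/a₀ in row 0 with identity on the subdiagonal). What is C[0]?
Reachable canonical form: C = numerator coefficients (right-aligned, zero-padded to length n).
num = 0.25, C = [[0, 0.25]].
C[0] = 0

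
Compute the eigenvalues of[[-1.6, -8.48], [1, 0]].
Eigenvalues solve det(λI - A) = 0.
Characteristic polynomial: λ^2 + 1.6*λ + 8.48 = 0.
Roots: -0.8 + 2.8j, -0.8 - 2.8j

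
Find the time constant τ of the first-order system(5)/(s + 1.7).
First-order system: τ = -1/pole. Pole = -1.7. τ = -1/(-1.7) = 0.5882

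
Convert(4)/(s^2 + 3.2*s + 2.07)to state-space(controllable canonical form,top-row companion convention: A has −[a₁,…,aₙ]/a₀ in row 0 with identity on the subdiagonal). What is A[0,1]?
Reachable canonical form for den = s^2 + 3.2*s + 2.07: top row of A = -[a₁,a₂,...,aₙ]/a₀, ones on the subdiagonal, zeros elsewhere.
A = [[-3.2, -2.07], [1, 0]].
A[0,1] = -2.07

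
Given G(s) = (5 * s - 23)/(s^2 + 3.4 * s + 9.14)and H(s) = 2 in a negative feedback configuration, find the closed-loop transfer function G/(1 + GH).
Closed-loop T = G/(1+GH).
Numerator: G_num * H_den = 5*s - 23.
Denominator: G_den * H_den + G_num * H_num = (s^2 + 3.4*s + 9.14) + (10*s - 46) = s^2 + 13.4*s - 36.86.
T(s) = (5*s - 23)/(s^2 + 13.4*s - 36.86)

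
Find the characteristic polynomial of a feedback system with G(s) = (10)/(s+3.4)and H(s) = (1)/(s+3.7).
Characteristic poly = G_den * H_den + G_num * H_num = (s^2 + 7.1*s + 12.58) + (10) = s^2 + 7.1*s + 22.58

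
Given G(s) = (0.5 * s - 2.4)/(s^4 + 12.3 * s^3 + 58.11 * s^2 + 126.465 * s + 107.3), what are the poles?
Set denominator = 0: s^4 + 12.3*s^3 + 58.11*s^2 + 126.465*s + 107.3 = (s + 4)(s + 2.9)(s^2 + 5.4*s + 9.25) = 0 → Poles: -2.7 + 1.4j, -2.7 - 1.4j, -2.9, -4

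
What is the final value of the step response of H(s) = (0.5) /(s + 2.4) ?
FVT: lim_{t→∞} y(t) = lim_{s→0} s*Y(s) where Y(s) = H(s)/s.
= lim_{s→0} H(s) = H(0) = num(0)/den(0) = 0.5/2.4 = 0.2083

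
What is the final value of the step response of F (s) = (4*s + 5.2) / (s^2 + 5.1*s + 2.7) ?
FVT: lim_{t→∞} y(t) = lim_{s→0} s*Y(s) where Y(s) = F(s)/s.
= lim_{s→0} F(s) = F(0) = num(0)/den(0) = 5.2/2.7 = 1.926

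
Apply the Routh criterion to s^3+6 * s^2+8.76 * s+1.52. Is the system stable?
Routh array:
s^3: [1, 8.76]; s^2: [6, 1.52]; s^1: [8.50667]; s^0: [1.52]
First column: [1, 6, 8.50667, 1.52]. Sign changes = 0.
Yes, stable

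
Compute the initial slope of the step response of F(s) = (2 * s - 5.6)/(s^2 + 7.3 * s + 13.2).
IVT: y'(0⁺) = lim_{s→∞} s²·Y(s) = lim_{s→∞} s·F(s).
deg(num) = 1, deg(den) = 2, relative degree = 1, so s·F(s) → (leading num)/(leading den) = 2/1 = 2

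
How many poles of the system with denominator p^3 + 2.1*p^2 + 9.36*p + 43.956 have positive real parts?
p^3 + 2.1*p^2 + 9.36*p + 43.956 = (p + 3.3)(p^2 - 1.2*p + 13.32). Poles: -3.3, 0.6 + 3.6j, 0.6 - 3.6j. RHP poles (Re>0): 2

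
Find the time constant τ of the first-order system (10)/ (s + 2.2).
First-order system: τ = -1/pole. Pole = -2.2. τ = -1/(-2.2) = 0.4545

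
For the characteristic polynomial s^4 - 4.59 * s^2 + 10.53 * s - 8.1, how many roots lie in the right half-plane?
Factor: s^4 - 4.59*s^2 + 10.53*s - 8.1 = (s - 1.2)(s + 3)(s^2 - 1.8*s + 2.25).
Roots: -3, 0.9 + 1.2j, 0.9 - 1.2j, 1.2.
RHP roots (Re>0): 3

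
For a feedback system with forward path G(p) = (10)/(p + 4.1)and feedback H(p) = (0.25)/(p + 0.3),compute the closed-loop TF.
Closed-loop T = G/(1+GH).
Numerator: G_num * H_den = 10*p + 3.
Denominator: G_den * H_den + G_num * H_num = (p^2 + 4.4*p + 1.23) + (2.5) = p^2 + 4.4*p + 3.73.
T(p) = (10*p + 3)/(p^2 + 4.4*p + 3.73)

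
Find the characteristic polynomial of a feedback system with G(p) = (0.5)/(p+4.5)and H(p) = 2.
Characteristic poly = G_den * H_den + G_num * H_num = (p + 4.5) + (1) = p + 5.5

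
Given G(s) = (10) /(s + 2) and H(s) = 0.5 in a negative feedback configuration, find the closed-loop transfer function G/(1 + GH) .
Closed-loop T = G/(1+GH).
Numerator: G_num * H_den = 10.
Denominator: G_den * H_den + G_num * H_num = (s + 2) + (5) = s + 7.
T(s) = (10)/(s + 7)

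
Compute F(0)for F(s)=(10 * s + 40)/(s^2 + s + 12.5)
DC gain = F(0) = num(0)/den(0) = 40/12.5 = 3.2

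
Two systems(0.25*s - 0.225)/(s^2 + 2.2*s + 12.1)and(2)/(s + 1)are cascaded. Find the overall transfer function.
Series: H = H₁ · H₂ = (n₁·n₂)/(d₁·d₂).
Num: n₁·n₂ = 0.5*s - 0.45. Den: d₁·d₂ = s^3 + 3.2*s^2 + 14.3*s + 12.1.
H(s) = (0.5*s - 0.45)/(s^3 + 3.2*s^2 + 14.3*s + 12.1)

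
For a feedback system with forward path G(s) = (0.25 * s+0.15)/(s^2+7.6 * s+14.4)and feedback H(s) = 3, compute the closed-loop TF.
Closed-loop T = G/(1+GH).
Numerator: G_num * H_den = 0.25*s + 0.15.
Denominator: G_den * H_den + G_num * H_num = (s^2 + 7.6*s + 14.4) + (0.75*s + 0.45) = s^2 + 8.35*s + 14.85.
T(s) = (0.25*s + 0.15)/(s^2 + 8.35*s + 14.85)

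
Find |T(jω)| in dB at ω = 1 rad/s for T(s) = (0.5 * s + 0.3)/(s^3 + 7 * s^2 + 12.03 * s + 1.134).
Substitute s = j*1: T(j1) = 0.0240609 - 0.0399947j.
|T(j1)| = sqrt(Re² + Im²) = 0.04667.
20*log₁₀(0.04667) = -26.62 dB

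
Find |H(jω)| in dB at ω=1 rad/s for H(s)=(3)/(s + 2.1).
Substitute s = j*1: H(j1) = 1.16451 - 0.554529j.
|H(j1)| = sqrt(Re² + Im²) = 1.29.
20*log₁₀(1.29) = 2.21 dB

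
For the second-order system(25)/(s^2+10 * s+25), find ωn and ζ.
Standard form: ωn²/(s²+2ζωn·s+ωn²).
const=25=ωn² → ωn=5, s coeff=10=2ζωn → ζ=1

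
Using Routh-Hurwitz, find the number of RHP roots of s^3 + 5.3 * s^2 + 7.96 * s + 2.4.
Routh array:
s^3: [1, 7.96]; s^2: [5.3, 2.4]; s^1: [7.50717]; s^0: [2.4]
First column: [1, 5.3, 7.50717, 2.4]. Sign changes = RHP roots = 0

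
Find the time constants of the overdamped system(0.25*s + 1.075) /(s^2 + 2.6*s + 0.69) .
Overdamped: real poles at -0.3, -2.3. τ = -1/pole → τ₁ = 3.333, τ₂ = 0.4348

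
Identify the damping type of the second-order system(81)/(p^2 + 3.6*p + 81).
Standard form: ωn²/(p²+2ζωn·p+ωn²) gives ωn=9, ζ=0.2.
Underdamped (ζ = 0.2 < 1)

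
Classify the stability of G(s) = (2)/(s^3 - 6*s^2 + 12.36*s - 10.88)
Denominator: s^3 - 6*s^2 + 12.36*s - 10.88 = (s - 3.2)(s^2 - 2.8*s + 3.4). Poles: 1.4 + 1.2j, 1.4 - 1.2j, 3.2. Unstable (3 pole(s) in RHP)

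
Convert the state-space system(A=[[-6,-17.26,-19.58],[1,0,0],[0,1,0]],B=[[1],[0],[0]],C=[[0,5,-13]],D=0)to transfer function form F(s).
F(s) = C(sI - A)⁻¹B + D.
Characteristic polynomial det(sI - A) = s^3 + 6*s^2 + 17.26*s + 19.58.
Numerator from C·adj(sI-A)·B + D·det(sI-A) = 5*s - 13.
F(s) = (5*s - 13)/(s^3 + 6*s^2 + 17.26*s + 19.58)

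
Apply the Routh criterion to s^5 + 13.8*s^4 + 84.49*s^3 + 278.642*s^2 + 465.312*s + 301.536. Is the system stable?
Routh array:
s^5: [1, 84.49, 465.312]; s^4: [13.8, 278.642, 301.536]; s^3: [64.2986, 443.462]; s^2: [183.465, 301.536]; s^1: [337.783]; s^0: [301.536]
First column: [1, 13.8, 64.2986, 183.465, 337.783, 301.536]. Sign changes = 0.
Yes, stable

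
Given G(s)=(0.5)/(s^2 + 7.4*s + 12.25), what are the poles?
Set denominator = 0: s^2 + 7.4*s + 12.25 = (s + 4.9)(s + 2.5) = 0 → Poles: -2.5, -4.9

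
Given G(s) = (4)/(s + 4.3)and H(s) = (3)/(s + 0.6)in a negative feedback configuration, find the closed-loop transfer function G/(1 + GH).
Closed-loop T = G/(1+GH).
Numerator: G_num * H_den = 4*s + 2.4.
Denominator: G_den * H_den + G_num * H_num = (s^2 + 4.9*s + 2.58) + (12) = s^2 + 4.9*s + 14.58.
T(s) = (4*s + 2.4)/(s^2 + 4.9*s + 14.58)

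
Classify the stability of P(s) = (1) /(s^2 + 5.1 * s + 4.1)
Denominator: s^2 + 5.1*s + 4.1 = (s + 1)(s + 4.1). Poles: -1, -4.1. Stable (all poles in LHP)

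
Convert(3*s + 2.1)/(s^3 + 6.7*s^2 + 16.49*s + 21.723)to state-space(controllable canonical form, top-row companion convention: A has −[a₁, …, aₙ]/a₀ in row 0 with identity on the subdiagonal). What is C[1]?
Reachable canonical form: C = numerator coefficients (right-aligned, zero-padded to length n).
num = 3*s + 2.1, C = [[0, 3, 2.1]].
C[1] = 3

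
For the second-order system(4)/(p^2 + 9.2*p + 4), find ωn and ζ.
Standard form: ωn²/(p²+2ζωn·p+ωn²).
const=4=ωn² → ωn=2, p coeff=9.2=2ζωn → ζ=2.3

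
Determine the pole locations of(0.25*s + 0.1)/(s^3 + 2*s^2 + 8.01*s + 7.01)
Set denominator = 0: s^3 + 2*s^2 + 8.01*s + 7.01 = (s + 1)(s^2 + s + 7.01) = 0 → Poles: -0.5 + 2.6j, -0.5 - 2.6j, -1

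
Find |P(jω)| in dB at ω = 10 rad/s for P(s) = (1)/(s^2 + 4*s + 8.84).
Substitute s = j*10: P(j10) = -0.00919865 - 0.00403627j.
|P(j10)| = sqrt(Re² + Im²) = 0.01005.
20*log₁₀(0.01005) = -39.96 dB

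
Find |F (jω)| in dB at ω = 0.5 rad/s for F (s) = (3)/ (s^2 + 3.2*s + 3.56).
Substitute s = j*0.5: F(j0.5) = 0.734679 - 0.355132j.
|F(j0.5)| = sqrt(Re² + Im²) = 0.816.
20*log₁₀(0.816) = -1.77 dB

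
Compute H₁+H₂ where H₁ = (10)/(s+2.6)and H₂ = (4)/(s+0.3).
Parallel: H = H₁ + H₂ = (n₁·d₂ + n₂·d₁)/(d₁·d₂).
n₁·d₂ = 10*s + 3. n₂·d₁ = 4*s + 10.4. Sum = 14*s + 13.4. d₁·d₂ = s^2 + 2.9*s + 0.78.
H(s) = (14*s + 13.4)/(s^2 + 2.9*s + 0.78)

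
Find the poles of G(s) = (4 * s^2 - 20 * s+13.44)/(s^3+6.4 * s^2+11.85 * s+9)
Set denominator = 0: s^3 + 6.4*s^2 + 11.85*s + 9 = (s + 4)(s^2 + 2.4*s + 2.25) = 0 → Poles: -1.2 + 0.9j, -1.2 - 0.9j, -4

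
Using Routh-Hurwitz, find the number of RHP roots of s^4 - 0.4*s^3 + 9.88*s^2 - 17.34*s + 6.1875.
Routh array:
s^4: [1, 9.88, 6.1875]; s^3: [-0.4, -17.34]; s^2: [-33.47, 6.1875]; s^1: [-17.4139]; s^0: [6.1875]
First column: [1, -0.4, -33.47, -17.4139, 6.1875]. Sign changes = RHP roots = 2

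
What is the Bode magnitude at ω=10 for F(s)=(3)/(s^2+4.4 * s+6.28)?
Substitute s = j*10: F(j10) = -0.026229 - 0.0123141j.
|F(j10)| = sqrt(Re² + Im²) = 0.02898.
20*log₁₀(0.02898) = -30.76 dB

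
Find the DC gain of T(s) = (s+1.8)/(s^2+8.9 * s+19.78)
DC gain = T(0) = num(0)/den(0) = 1.8/19.78 = 0.091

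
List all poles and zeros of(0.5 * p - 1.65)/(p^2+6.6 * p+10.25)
Set denominator = 0: p^2 + 6.6*p + 10.25 = (p + 2.5)(p + 4.1) = 0 → Poles: -2.5, -4.1
Set numerator = 0: 0.5*p - 1.65 = 0 → Zeros: 3.3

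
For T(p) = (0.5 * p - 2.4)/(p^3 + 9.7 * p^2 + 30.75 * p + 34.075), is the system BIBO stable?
Denominator: p^3 + 9.7*p^2 + 30.75*p + 34.075 = (p + 4.7)(p^2 + 5*p + 7.25). Poles: -2.5 + 1j, -2.5 - 1j, -4.7. All Re(p)<0: Yes (stable)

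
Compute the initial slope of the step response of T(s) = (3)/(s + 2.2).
IVT: y'(0⁺) = lim_{s→∞} s²·Y(s) = lim_{s→∞} s·T(s).
deg(num) = 0, deg(den) = 1, relative degree = 1, so s·T(s) → (leading num)/(leading den) = 3/1 = 3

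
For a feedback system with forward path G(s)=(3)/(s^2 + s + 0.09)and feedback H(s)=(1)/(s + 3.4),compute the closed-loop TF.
Closed-loop T = G/(1+GH).
Numerator: G_num * H_den = 3*s + 10.2.
Denominator: G_den * H_den + G_num * H_num = (s^3 + 4.4*s^2 + 3.49*s + 0.306) + (3) = s^3 + 4.4*s^2 + 3.49*s + 3.306.
T(s) = (3*s + 10.2)/(s^3 + 4.4*s^2 + 3.49*s + 3.306)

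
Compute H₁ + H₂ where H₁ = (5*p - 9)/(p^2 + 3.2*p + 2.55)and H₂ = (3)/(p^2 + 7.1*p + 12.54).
Parallel: H = H₁ + H₂ = (n₁·d₂ + n₂·d₁)/(d₁·d₂).
n₁·d₂ = 5*p^3 + 26.5*p^2 - 1.2*p - 112.86. n₂·d₁ = 3*p^2 + 9.6*p + 7.65. Sum = 5*p^3 + 29.5*p^2 + 8.4*p - 105.21. d₁·d₂ = p^4 + 10.3*p^3 + 37.81*p^2 + 58.233*p + 31.977.
H(p) = (5*p^3 + 29.5*p^2 + 8.4*p - 105.21)/(p^4 + 10.3*p^3 + 37.81*p^2 + 58.233*p + 31.977)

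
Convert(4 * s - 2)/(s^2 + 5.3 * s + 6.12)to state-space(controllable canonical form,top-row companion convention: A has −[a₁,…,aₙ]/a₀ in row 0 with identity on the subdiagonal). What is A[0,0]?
Reachable canonical form for den = s^2 + 5.3*s + 6.12: top row of A = -[a₁,a₂,...,aₙ]/a₀, ones on the subdiagonal, zeros elsewhere.
A = [[-5.3, -6.12], [1, 0]].
A[0,0] = -5.3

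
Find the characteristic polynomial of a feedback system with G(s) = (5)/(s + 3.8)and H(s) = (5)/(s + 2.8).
Characteristic poly = G_den * H_den + G_num * H_num = (s^2 + 6.6*s + 10.64) + (25) = s^2 + 6.6*s + 35.64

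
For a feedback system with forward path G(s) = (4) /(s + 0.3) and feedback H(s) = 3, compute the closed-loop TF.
Closed-loop T = G/(1+GH).
Numerator: G_num * H_den = 4.
Denominator: G_den * H_den + G_num * H_num = (s + 0.3) + (12) = s + 12.3.
T(s) = (4)/(s + 12.3)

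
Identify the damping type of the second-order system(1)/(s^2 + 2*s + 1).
Standard form: ωn²/(s²+2ζωn·s+ωn²) gives ωn=1, ζ=1.
Critically damped (ζ = 1)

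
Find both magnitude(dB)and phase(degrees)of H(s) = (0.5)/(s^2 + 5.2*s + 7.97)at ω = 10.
Substitute s = j*10: H(j10) = -0.00411822 - 0.00232693j.
|H| = 20*log₁₀(sqrt(Re²+Im²)) = -46.50 dB.
∠H = atan2(Im, Re) = -150.53°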